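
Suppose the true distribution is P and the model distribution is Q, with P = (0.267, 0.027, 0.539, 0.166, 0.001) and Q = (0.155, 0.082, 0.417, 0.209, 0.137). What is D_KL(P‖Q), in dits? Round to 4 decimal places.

D(P‖Q) = Σ p·log₁₀(p/q).
  0.267·log₁₀(0.267/0.155) = 0.06306
  0.027·log₁₀(0.027/0.082) = -0.01303
  0.539·log₁₀(0.539/0.417) = 0.06007
  0.166·log₁₀(0.166/0.209) = -0.01661
  0.001·log₁₀(0.001/0.137) = -0.00214
D(P‖Q) = 0.0914 dits.

0.0914 dits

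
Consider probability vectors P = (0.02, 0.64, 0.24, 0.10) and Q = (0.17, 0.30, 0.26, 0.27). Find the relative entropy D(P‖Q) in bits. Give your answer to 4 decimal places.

D(P‖Q) = Σ p·log₂(p/q).
  0.02·log₂(0.02/0.17) = -0.06175
  0.64·log₂(0.64/0.30) = 0.69959
  0.24·log₂(0.24/0.26) = -0.02771
  0.10·log₂(0.10/0.27) = -0.14330
D(P‖Q) = 0.4668 bits.

0.4668 bits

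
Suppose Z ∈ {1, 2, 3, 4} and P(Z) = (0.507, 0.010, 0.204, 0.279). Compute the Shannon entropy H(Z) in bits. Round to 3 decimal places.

1.545 bits

H(Z) = −Σ p·log₂ p.
  −(0.507)·log₂(0.507) = 0.4968
  −(0.010)·log₂(0.010) = 0.0664
  −(0.204)·log₂(0.204) = 0.4678
  −(0.279)·log₂(0.279) = 0.5138
Sum: 0.4968 + 0.0664 + 0.4678 + 0.5138 = 1.545 bits.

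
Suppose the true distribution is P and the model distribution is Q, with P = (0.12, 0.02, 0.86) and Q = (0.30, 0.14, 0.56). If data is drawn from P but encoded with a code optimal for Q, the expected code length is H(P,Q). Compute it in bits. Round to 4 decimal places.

0.9846 bits

H(P,Q) = −Σ p·log₂ q.
  −0.12·log₂(0.30) = 0.20844
  −0.02·log₂(0.14) = 0.05673
  −0.86·log₂(0.56) = 0.71939
H(P,Q) = 0.9846 bits.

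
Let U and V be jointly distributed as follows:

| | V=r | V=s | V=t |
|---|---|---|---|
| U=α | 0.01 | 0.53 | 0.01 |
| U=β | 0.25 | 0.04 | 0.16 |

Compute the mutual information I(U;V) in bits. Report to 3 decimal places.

0.668 bits

Marginals: p(U) = (0.5500, 0.4500), p(V) = (0.2600, 0.5700, 0.1700).
I(U;V) = Σ p(x,y)·log₂[p(x,y)/(p(x)p(y))].
  (α,r): 0.01·log₂(0.0699) = -0.0384
  (α,s): 0.53·log₂(1.6906) = 0.4015
  (α,t): 0.01·log₂(0.1070) = -0.0322
  (β,r): 0.25·log₂(2.1368) = 0.2739
  (β,s): 0.04·log₂(0.1559) = -0.1072
  (β,t): 0.16·log₂(2.0915) = 0.1703
Sum = 0.668 bits.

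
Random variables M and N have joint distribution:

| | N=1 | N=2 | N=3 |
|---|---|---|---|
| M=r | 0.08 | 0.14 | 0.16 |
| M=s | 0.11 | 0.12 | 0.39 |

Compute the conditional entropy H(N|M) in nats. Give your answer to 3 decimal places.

Chain rule: H(N|M) = H(M,N) − H(M).
Marginals: p(M) = (0.3800, 0.6200), p(N) = (0.1900, 0.2600, 0.5500).
H(M,N) = 1.6350 nats; H(M) = 0.6641 nats.
H(N|M) = 1.6350 − 0.6641 = 0.971 nats.

0.971 nats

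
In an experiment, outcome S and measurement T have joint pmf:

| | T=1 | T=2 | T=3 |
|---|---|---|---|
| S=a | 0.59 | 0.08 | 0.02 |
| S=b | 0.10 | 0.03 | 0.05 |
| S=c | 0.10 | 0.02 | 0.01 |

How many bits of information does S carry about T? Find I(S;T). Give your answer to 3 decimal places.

0.075 bits

Marginals: p(S) = (0.6900, 0.1800, 0.1300), p(T) = (0.7900, 0.1300, 0.0800).
I(S;T) = Σ p(x,y)·log₂[p(x,y)/(p(x)p(y))].
  (a,1): 0.59·log₂(1.0824) = 0.0674
  (a,2): 0.08·log₂(0.8919) = -0.0132
  (a,3): 0.02·log₂(0.3623) = -0.0293
  (b,1): 0.10·log₂(0.7032) = -0.0508
  (b,2): 0.03·log₂(1.2821) = 0.0108
  (b,3): 0.05·log₂(3.4722) = 0.0898
  (c,1): 0.10·log₂(0.9737) = -0.0038
  (c,2): 0.02·log₂(1.1834) = 0.0049
  (c,3): 0.01·log₂(0.9615) = -0.0006
Sum = 0.075 bits.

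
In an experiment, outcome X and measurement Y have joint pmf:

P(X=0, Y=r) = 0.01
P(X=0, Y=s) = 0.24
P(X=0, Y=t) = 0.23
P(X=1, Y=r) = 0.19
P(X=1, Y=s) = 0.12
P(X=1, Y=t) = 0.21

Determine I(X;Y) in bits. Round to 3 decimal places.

0.172 bits

Marginals: p(X) = (0.4800, 0.5200), p(Y) = (0.2000, 0.3600, 0.4400).
I(X;Y) = H(X) + H(Y) − H(X,Y).
H(X) = 0.9988, H(Y) = 1.5161, H(X,Y) = 2.3434.
I(X;Y) = 0.9988 + 1.5161 − 2.3434 = 0.172 bits.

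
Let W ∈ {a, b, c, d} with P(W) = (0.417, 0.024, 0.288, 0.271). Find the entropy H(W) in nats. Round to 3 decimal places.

H(W) = −Σ p·ln p.
  −(0.417)·ln(0.417) = 0.3647
  −(0.024)·ln(0.024) = 0.0895
  −(0.288)·ln(0.288) = 0.3585
  −(0.271)·ln(0.271) = 0.3538
Sum: 0.3647 + 0.0895 + 0.3585 + 0.3538 = 1.167 nats.

1.167 nats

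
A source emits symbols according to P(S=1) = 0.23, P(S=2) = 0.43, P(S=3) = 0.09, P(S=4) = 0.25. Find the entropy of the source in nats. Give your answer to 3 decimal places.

1.264 nats

H(S) = −Σ p·ln p.
  −(0.23)·ln(0.23) = 0.3380
  −(0.43)·ln(0.43) = 0.3629
  −(0.09)·ln(0.09) = 0.2167
  −(0.25)·ln(0.25) = 0.3466
Sum: 0.3380 + 0.3629 + 0.2167 + 0.3466 = 1.264 nats.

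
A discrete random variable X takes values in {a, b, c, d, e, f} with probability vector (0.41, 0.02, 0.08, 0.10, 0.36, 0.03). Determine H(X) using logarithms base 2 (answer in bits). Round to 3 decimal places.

H(X) = −Σ p·log₂ p.
  −(0.41)·log₂(0.41) = 0.5274
  −(0.02)·log₂(0.02) = 0.1129
  −(0.08)·log₂(0.08) = 0.2915
  −(0.10)·log₂(0.10) = 0.3322
  −(0.36)·log₂(0.36) = 0.5306
  −(0.03)·log₂(0.03) = 0.1518
Sum: 0.5274 + 0.1129 + 0.2915 + 0.3322 + 0.5306 + 0.1518 = 1.946 bits.

1.946 bits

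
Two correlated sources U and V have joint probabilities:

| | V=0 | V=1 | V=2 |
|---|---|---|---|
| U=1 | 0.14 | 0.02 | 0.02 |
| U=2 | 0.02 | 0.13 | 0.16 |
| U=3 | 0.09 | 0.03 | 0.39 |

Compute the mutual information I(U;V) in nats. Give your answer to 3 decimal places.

Marginals: p(U) = (0.1800, 0.3100, 0.5100), p(V) = (0.2500, 0.1800, 0.5700).
I(U;V) = Σ p(x,y)·ln[p(x,y)/(p(x)p(y))].
  (1,0): 0.14·ln(3.1111) = 0.1589
  (1,1): 0.02·ln(0.6173) = -0.0096
  (1,2): 0.02·ln(0.1949) = -0.0327
  (2,0): 0.02·ln(0.2581) = -0.0271
  (2,1): 0.13·ln(2.3297) = 0.1099
  (2,2): 0.16·ln(0.9055) = -0.0159
  (3,0): 0.09·ln(0.7059) = -0.0313
  (3,1): 0.03·ln(0.3268) = -0.0336
  (3,2): 0.39·ln(1.3416) = 0.1146
Sum = 0.233 nats.

0.233 nats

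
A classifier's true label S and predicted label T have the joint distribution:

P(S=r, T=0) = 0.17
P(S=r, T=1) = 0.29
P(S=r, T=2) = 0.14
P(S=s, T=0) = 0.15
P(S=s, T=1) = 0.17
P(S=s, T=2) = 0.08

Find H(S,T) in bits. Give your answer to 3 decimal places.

H(S,T) = −Σ p(x,y)·log₂ p(x,y) over all 6 cells.
  cell (r,0): −0.17·log₂0.17 = 0.4346
  cell (r,1): −0.29·log₂0.29 = 0.5179
  cell (r,2): −0.14·log₂0.14 = 0.3971
  cell (s,0): −0.15·log₂0.15 = 0.4105
  cell (s,1): −0.17·log₂0.17 = 0.4346
  cell (s,2): −0.08·log₂0.08 = 0.2915
Sum = 2.486 bits.

2.486 bits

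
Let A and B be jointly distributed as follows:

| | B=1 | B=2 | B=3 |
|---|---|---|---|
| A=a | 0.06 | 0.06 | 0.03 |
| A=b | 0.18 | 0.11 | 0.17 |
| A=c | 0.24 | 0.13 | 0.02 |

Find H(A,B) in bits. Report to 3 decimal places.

2.859 bits

H(A,B) = −Σ p(x,y)·log₂ p(x,y) over all 9 cells.
  cell (a,1): −0.06·log₂0.06 = 0.2435
  cell (a,2): −0.06·log₂0.06 = 0.2435
  cell (a,3): −0.03·log₂0.03 = 0.1518
  cell (b,1): −0.18·log₂0.18 = 0.4453
  cell (b,2): −0.11·log₂0.11 = 0.3503
  cell (b,3): −0.17·log₂0.17 = 0.4346
  cell (c,1): −0.24·log₂0.24 = 0.4941
  cell (c,2): −0.13·log₂0.13 = 0.3826
  cell (c,3): −0.02·log₂0.02 = 0.1129
Sum = 2.859 bits.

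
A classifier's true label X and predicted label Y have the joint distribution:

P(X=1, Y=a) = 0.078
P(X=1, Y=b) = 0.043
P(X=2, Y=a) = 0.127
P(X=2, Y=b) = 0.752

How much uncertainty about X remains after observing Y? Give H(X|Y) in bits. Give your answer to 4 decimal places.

0.4378 bits

Marginals: p(X) = (0.1210, 0.8790), p(Y) = (0.2050, 0.7950).
H(X|Y) = Σ p(Y) · H(X|Y=·).
  Y=a: p=0.2050, H(X|Y=a) = 0.9584
  Y=b: p=0.7950, H(X|Y=b) = 0.3035
Weighted sum = 0.4378 bits.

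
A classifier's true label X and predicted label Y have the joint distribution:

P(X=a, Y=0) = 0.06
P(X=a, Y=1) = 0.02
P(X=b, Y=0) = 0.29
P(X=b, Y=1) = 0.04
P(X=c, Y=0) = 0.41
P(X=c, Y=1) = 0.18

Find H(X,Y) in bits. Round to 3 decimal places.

2.033 bits

H(X,Y) = −Σ p(x,y)·log₂ p(x,y) over all 6 cells.
  cell (a,0): −0.06·log₂0.06 = 0.2435
  cell (a,1): −0.02·log₂0.02 = 0.1129
  cell (b,0): −0.29·log₂0.29 = 0.5179
  cell (b,1): −0.04·log₂0.04 = 0.1858
  cell (c,0): −0.41·log₂0.41 = 0.5274
  cell (c,1): −0.18·log₂0.18 = 0.4453
Sum = 2.033 bits.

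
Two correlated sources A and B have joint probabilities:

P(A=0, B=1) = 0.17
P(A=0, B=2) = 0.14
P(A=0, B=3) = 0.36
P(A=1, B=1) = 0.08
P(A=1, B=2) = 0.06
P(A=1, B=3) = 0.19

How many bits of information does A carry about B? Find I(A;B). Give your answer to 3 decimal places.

0.001 bits

Marginals: p(A) = (0.6700, 0.3300), p(B) = (0.2500, 0.2000, 0.5500).
I(A;B) = H(A) + H(B) − H(A,B).
H(A) = 0.9149, H(B) = 1.4388, H(A,B) = 2.3526.
I(A;B) = 0.9149 + 1.4388 − 2.3526 = 0.001 bits.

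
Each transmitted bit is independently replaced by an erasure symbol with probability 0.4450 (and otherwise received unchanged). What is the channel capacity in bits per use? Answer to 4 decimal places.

0.5550 bits

Binary erasure channel: capacity C = 1 − ε.
C = 1 − 0.4450 = 0.5550 bits per channel use.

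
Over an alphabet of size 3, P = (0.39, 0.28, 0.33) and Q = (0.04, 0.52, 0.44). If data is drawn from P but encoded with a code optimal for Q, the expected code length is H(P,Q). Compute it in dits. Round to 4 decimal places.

0.7424 dits

H(P,Q) = −Σ p·log₁₀ q.
  −0.39·log₁₀(0.04) = 0.54520
  −0.28·log₁₀(0.52) = 0.07952
  −0.33·log₁₀(0.44) = 0.11766
H(P,Q) = 0.7424 dits.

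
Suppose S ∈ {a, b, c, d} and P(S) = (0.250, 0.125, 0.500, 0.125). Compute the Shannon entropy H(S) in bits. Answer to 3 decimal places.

1.750 bits

H(S) = −Σ p·log₂ p.
  −(0.250)·log₂(0.250) = 0.5000
  −(0.125)·log₂(0.125) = 0.3750
  −(0.500)·log₂(0.500) = 0.5000
  −(0.125)·log₂(0.125) = 0.3750
Sum: 0.5000 + 0.3750 + 0.5000 + 0.3750 = 1.750 bits.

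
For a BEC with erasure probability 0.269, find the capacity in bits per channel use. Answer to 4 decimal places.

0.7310 bits

Binary erasure channel: capacity C = 1 − ε.
C = 1 − 0.269 = 0.7310 bits per channel use.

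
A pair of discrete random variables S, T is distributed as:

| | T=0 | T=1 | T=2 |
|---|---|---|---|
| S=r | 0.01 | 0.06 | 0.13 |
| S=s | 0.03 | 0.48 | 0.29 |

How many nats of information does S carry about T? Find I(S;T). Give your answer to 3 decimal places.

Marginals: p(S) = (0.2000, 0.8000), p(T) = (0.0400, 0.5400, 0.4200).
I(S;T) = H(S) + H(T) − H(S,T).
H(S) = 0.5004, H(T) = 0.8258, H(S,T) = 1.2966.
I(S;T) = 0.5004 + 0.8258 − 1.2966 = 0.030 nats.

0.030 nats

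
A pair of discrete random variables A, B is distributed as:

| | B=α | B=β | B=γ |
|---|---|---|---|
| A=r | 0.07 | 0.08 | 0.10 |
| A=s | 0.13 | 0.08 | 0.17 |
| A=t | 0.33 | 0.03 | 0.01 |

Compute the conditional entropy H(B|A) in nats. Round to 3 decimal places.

0.822 nats

Chain rule: H(B|A) = H(A,B) − H(A).
Marginals: p(A) = (0.2500, 0.3800, 0.3700), p(B) = (0.5300, 0.1900, 0.2800).
H(A,B) = 1.9041 nats; H(A) = 1.0821 nats.
H(B|A) = 1.9041 − 1.0821 = 0.822 nats.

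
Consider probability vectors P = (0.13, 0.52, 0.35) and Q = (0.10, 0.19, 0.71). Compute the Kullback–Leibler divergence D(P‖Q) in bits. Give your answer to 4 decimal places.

0.4474 bits

D(P‖Q) = Σ p·log₂(p/q).
  0.13·log₂(0.13/0.10) = 0.04921
  0.52·log₂(0.52/0.19) = 0.75531
  0.35·log₂(0.35/0.71) = -0.35716
D(P‖Q) = 0.4474 bits.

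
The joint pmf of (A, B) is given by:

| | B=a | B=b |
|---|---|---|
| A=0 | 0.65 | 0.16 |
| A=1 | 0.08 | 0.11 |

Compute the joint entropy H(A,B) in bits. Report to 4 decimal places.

1.4688 bits

H(A,B) = −Σ p(x,y)·log₂ p(x,y) over all 4 cells.
  cell (0,a): −0.65·log₂0.65 = 0.40397
  cell (0,b): −0.16·log₂0.16 = 0.42302
  cell (1,a): −0.08·log₂0.08 = 0.29151
  cell (1,b): −0.11·log₂0.11 = 0.35029
Sum = 1.4688 bits.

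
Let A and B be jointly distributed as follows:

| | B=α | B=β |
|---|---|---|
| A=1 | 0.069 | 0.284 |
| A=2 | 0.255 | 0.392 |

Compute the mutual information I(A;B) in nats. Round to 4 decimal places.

Marginals: p(A) = (0.3530, 0.6470), p(B) = (0.3240, 0.6760).
I(A;B) = H(A) + H(B) − H(A,B).
H(A) = 0.6493, H(B) = 0.6298, H(A,B) = 1.2575.
I(A;B) = 0.6493 + 0.6298 − 1.2575 = 0.0216 nats.

0.0216 nats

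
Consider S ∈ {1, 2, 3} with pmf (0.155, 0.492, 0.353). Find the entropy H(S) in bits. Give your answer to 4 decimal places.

1.4506 bits

H(S) = −Σ p·log₂ p.
  −(0.155)·log₂(0.155) = 0.41690
  −(0.492)·log₂(0.492) = 0.50345
  −(0.353)·log₂(0.353) = 0.53030
Sum: 0.41690 + 0.50345 + 0.53030 = 1.4506 bits.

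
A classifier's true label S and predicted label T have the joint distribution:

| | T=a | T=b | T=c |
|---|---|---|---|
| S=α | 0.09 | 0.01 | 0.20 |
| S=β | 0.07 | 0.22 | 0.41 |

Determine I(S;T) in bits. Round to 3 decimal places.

Marginals: p(S) = (0.3000, 0.7000), p(T) = (0.1600, 0.2300, 0.6100).
I(S;T) = H(S) + H(T) − H(S,T).
H(S) = 0.8813, H(T) = 1.3457, H(S,T) = 2.1200.
I(S;T) = 0.8813 + 1.3457 − 2.1200 = 0.107 bits.

0.107 bits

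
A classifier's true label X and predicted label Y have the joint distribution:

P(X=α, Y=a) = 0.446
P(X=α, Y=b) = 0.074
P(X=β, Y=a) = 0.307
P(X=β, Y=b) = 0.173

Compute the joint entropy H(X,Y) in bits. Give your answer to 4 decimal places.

1.7584 bits

H(X,Y) = −Σ p(x,y)·log₂ p(x,y) over all 4 cells.
  cell (α,a): −0.446·log₂0.446 = 0.51954
  cell (α,b): −0.074·log₂0.074 = 0.27797
  cell (β,a): −0.307·log₂0.307 = 0.52303
  cell (β,b): −0.173·log₂0.173 = 0.43789
Sum = 1.7584 bits.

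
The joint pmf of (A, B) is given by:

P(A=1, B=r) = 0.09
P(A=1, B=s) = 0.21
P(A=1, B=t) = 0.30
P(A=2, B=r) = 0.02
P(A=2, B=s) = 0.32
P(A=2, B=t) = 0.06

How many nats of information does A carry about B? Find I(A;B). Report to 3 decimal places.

0.103 nats

Marginals: p(A) = (0.6000, 0.4000), p(B) = (0.1100, 0.5300, 0.3600).
I(A;B) = H(A) + H(B) − H(A,B).
H(A) = 0.6730, H(B) = 0.9471, H(A,B) = 1.5173.
I(A;B) = 0.6730 + 0.9471 − 1.5173 = 0.103 nats.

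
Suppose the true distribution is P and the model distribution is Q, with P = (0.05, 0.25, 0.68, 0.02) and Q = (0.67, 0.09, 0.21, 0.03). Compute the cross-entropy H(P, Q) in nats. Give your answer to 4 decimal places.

1.7534 nats

H(P,Q) = −Σ p·ln q.
  −0.05·ln(0.67) = 0.02002
  −0.25·ln(0.09) = 0.60199
  −0.68·ln(0.21) = 1.06124
  −0.02·ln(0.03) = 0.07013
H(P,Q) = 1.7534 nats.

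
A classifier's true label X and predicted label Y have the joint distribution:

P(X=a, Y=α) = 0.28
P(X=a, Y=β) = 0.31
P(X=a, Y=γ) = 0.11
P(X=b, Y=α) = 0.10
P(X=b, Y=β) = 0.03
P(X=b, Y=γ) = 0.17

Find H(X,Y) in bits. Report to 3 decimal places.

2.307 bits

H(X,Y) = −Σ p(x,y)·log₂ p(x,y) over all 6 cells.
  cell (a,α): −0.28·log₂0.28 = 0.5142
  cell (a,β): −0.31·log₂0.31 = 0.5238
  cell (a,γ): −0.11·log₂0.11 = 0.3503
  cell (b,α): −0.10·log₂0.10 = 0.3322
  cell (b,β): −0.03·log₂0.03 = 0.1518
  cell (b,γ): −0.17·log₂0.17 = 0.4346
Sum = 2.307 bits.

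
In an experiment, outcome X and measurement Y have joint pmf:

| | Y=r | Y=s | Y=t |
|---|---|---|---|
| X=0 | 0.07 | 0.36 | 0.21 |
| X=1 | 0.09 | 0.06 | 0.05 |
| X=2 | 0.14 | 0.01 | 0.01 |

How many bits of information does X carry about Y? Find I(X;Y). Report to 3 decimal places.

0.280 bits

Marginals: p(X) = (0.6400, 0.2000, 0.1600), p(Y) = (0.3000, 0.4300, 0.2700).
I(X;Y) = Σ p(x,y)·log₂[p(x,y)/(p(x)p(y))].
  (0,r): 0.07·log₂(0.3646) = -0.1019
  (0,s): 0.36·log₂(1.3081) = 0.1395
  (0,t): 0.21·log₂(1.2153) = 0.0591
  (1,r): 0.09·log₂(1.5000) = 0.0526
  (1,s): 0.06·log₂(0.6977) = -0.0312
  (1,t): 0.05·log₂(0.9259) = -0.0056
  (2,r): 0.14·log₂(2.9167) = 0.2162
  (2,s): 0.01·log₂(0.1453) = -0.0278
  (2,t): 0.01·log₂(0.2315) = -0.0211
Sum = 0.280 bits.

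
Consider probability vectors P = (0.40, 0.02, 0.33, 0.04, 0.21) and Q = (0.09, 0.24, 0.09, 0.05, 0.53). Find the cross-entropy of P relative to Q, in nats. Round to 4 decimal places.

H(P,Q) = −Σ p·ln q.
  −0.40·ln(0.09) = 0.96318
  −0.02·ln(0.24) = 0.02854
  −0.33·ln(0.09) = 0.79462
  −0.04·ln(0.05) = 0.11983
  −0.21·ln(0.53) = 0.13332
H(P,Q) = 2.0395 nats.

2.0395 nats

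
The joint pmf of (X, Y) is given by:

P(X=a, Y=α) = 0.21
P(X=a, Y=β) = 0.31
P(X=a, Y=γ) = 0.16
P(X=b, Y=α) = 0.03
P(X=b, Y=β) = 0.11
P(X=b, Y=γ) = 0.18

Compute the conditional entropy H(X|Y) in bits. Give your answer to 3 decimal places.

0.818 bits

Marginals: p(X) = (0.6800, 0.3200), p(Y) = (0.2400, 0.4200, 0.3400).
H(X|Y) = Σ p(Y) · H(X|Y=·).
  Y=α: p=0.2400, H(X|Y=α) = 0.5436
  Y=β: p=0.4200, H(X|Y=β) = 0.8296
  Y=γ: p=0.3400, H(X|Y=γ) = 0.9975
Weighted sum = 0.818 bits.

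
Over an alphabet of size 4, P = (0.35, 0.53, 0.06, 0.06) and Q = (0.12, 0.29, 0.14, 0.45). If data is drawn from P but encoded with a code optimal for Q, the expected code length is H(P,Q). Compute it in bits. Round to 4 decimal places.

H(P,Q) = −Σ p·log₂ q.
  −0.35·log₂(0.12) = 1.07061
  −0.53·log₂(0.29) = 0.94651
  −0.06·log₂(0.14) = 0.17019
  −0.06·log₂(0.45) = 0.06912
H(P,Q) = 2.2564 bits.

2.2564 bits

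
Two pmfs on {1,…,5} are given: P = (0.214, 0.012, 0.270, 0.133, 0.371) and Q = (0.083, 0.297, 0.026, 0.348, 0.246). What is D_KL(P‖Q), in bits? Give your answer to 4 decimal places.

1.1838 bits

D(P‖Q) = Σ p·log₂(p/q).
  0.214·log₂(0.214/0.083) = 0.29242
  0.012·log₂(0.012/0.297) = -0.05555
  0.270·log₂(0.270/0.026) = 0.91162
  0.133·log₂(0.133/0.348) = -0.18456
  0.371·log₂(0.371/0.246) = 0.21991
D(P‖Q) = 1.1838 bits.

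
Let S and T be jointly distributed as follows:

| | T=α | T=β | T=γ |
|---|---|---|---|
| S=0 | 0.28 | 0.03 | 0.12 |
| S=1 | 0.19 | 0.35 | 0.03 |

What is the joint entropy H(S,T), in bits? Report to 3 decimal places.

H(S,T) = −Σ p(x,y)·log₂ p(x,y) over all 6 cells.
  cell (0,α): −0.28·log₂0.28 = 0.5142
  cell (0,β): −0.03·log₂0.03 = 0.1518
  cell (0,γ): −0.12·log₂0.12 = 0.3671
  cell (1,α): −0.19·log₂0.19 = 0.4552
  cell (1,β): −0.35·log₂0.35 = 0.5301
  cell (1,γ): −0.03·log₂0.03 = 0.1518
Sum = 2.170 bits.

2.170 bits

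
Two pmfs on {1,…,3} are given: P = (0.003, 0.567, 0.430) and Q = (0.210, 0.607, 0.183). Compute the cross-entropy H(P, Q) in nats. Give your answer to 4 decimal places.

1.0180 nats

H(P,Q) = −Σ p·ln q.
  −0.003·ln(0.210) = 0.00468
  −0.567·ln(0.607) = 0.28306
  −0.430·ln(0.183) = 0.73026
H(P,Q) = 1.0180 nats.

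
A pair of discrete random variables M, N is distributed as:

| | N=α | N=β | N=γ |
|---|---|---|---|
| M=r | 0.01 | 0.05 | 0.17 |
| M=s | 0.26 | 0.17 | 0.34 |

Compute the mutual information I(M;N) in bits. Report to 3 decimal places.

Marginals: p(M) = (0.2300, 0.7700), p(N) = (0.2700, 0.2200, 0.5100).
I(M;N) = H(M) + H(N) − H(M,N).
H(M) = 0.7780, H(N) = 1.4860, H(M,N) = 2.1862.
I(M;N) = 0.7780 + 1.4860 − 2.1862 = 0.078 bits.

0.078 bits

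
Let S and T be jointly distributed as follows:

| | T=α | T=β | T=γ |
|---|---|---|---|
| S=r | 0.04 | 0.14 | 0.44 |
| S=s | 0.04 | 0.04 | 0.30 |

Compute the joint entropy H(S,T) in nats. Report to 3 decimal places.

H(S,T) = −Σ p(x,y)·ln p(x,y) over all 6 cells.
  cell (r,α): −0.04·ln0.04 = 0.1288
  cell (r,β): −0.14·ln0.14 = 0.2753
  cell (r,γ): −0.44·ln0.44 = 0.3612
  cell (s,α): −0.04·ln0.04 = 0.1288
  cell (s,β): −0.04·ln0.04 = 0.1288
  cell (s,γ): −0.30·ln0.30 = 0.3612
Sum = 1.384 nats.

1.384 nats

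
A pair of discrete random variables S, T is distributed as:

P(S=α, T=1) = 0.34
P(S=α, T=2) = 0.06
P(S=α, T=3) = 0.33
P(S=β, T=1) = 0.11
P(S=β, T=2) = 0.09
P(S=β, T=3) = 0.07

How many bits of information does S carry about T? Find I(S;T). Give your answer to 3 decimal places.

Marginals: p(S) = (0.7300, 0.2700), p(T) = (0.4500, 0.1500, 0.4000).
I(S;T) = Σ p(x,y)·log₂[p(x,y)/(p(x)p(y))].
  (α,1): 0.34·log₂(1.0350) = 0.0169
  (α,2): 0.06·log₂(0.5479) = -0.0521
  (α,3): 0.33·log₂(1.1301) = 0.0582
  (β,1): 0.11·log₂(0.9053) = -0.0158
  (β,2): 0.09·log₂(2.2222) = 0.1037
  (β,3): 0.07·log₂(0.6481) = -0.0438
Sum = 0.067 bits.

0.067 bits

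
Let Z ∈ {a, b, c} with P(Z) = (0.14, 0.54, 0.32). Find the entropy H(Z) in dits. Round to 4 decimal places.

0.4224 dits

H(Z) = −Σ p·log₁₀ p.
  −(0.14)·log₁₀(0.14) = 0.11954
  −(0.54)·log₁₀(0.54) = 0.14451
  −(0.32)·log₁₀(0.32) = 0.15835
Sum: 0.11954 + 0.14451 + 0.15835 = 0.4224 dits.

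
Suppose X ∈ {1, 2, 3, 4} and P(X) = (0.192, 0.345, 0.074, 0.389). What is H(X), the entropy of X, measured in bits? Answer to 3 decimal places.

1.795 bits

H(X) = −Σ p·log₂ p.
  −(0.192)·log₂(0.192) = 0.4571
  −(0.345)·log₂(0.345) = 0.5297
  −(0.074)·log₂(0.074) = 0.2780
  −(0.389)·log₂(0.389) = 0.5299
Sum: 0.4571 + 0.5297 + 0.2780 + 0.5299 = 1.795 bits.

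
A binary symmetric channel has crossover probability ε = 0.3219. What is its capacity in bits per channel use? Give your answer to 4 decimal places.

0.0936 bits

Binary symmetric channel: C = 1 − h₂(ε) where h₂ is the binary entropy function.
h₂(0.3219) = −0.3219·log₂0.3219 − 0.6781·log₂0.6781 = 0.9064.
C = 1 − 0.9064 = 0.0936 bits per channel use.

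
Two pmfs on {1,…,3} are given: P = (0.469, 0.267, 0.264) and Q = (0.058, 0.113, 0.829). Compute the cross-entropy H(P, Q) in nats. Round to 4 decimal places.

1.9671 nats

H(P,Q) = −Σ p·ln q.
  −0.469·ln(0.058) = 1.33539
  −0.267·ln(0.113) = 0.58216
  −0.264·ln(0.829) = 0.04951
H(P,Q) = 1.9671 nats.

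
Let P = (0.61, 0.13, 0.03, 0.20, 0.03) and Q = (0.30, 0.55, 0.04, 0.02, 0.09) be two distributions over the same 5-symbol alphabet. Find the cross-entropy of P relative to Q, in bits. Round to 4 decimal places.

H(P,Q) = −Σ p·log₂ q.
  −0.61·log₂(0.30) = 1.05955
  −0.13·log₂(0.55) = 0.11212
  −0.03·log₂(0.04) = 0.13932
  −0.20·log₂(0.02) = 1.12877
  −0.03·log₂(0.09) = 0.10422
H(P,Q) = 2.5440 bits.

2.5440 bits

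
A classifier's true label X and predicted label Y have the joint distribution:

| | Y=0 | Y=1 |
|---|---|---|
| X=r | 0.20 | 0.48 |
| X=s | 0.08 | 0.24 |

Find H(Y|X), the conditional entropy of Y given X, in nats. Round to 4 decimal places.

Marginals: p(X) = (0.6800, 0.3200), p(Y) = (0.2800, 0.7200).
H(Y|X) = Σ p(X) · H(Y|X=·).
  X=r: p=0.6800, H(Y|X=r) = 0.6058
  X=s: p=0.3200, H(Y|X=s) = 0.5623
Weighted sum = 0.5919 nats.

0.5919 nats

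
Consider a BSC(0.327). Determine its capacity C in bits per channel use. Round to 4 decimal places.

Binary symmetric channel: C = 1 − h₂(ε) where h₂ is the binary entropy function.
h₂(0.327) = −0.327·log₂0.327 − 0.673·log₂0.673 = 0.9118.
C = 1 − 0.9118 = 0.0882 bits per channel use.

0.0882 bits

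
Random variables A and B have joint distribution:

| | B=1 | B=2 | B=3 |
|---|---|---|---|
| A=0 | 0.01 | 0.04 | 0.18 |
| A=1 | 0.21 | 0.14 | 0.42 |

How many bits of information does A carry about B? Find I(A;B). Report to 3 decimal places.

0.053 bits

Marginals: p(A) = (0.2300, 0.7700), p(B) = (0.2200, 0.1800, 0.6000).
I(A;B) = H(A) + H(B) − H(A,B).
H(A) = 0.7780, H(B) = 1.3681, H(A,B) = 2.0931.
I(A;B) = 0.7780 + 1.3681 − 2.0931 = 0.053 bits.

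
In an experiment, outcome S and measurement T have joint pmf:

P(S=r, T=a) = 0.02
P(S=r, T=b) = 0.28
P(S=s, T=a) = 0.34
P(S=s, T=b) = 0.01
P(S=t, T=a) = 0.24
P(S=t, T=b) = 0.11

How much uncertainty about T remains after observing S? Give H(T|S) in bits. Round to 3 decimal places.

0.486 bits

Marginals: p(S) = (0.3000, 0.3500, 0.3500), p(T) = (0.6000, 0.4000).
H(T|S) = Σ p(S) · H(T|S=·).
  S=r: p=0.3000, H(T|S=r) = 0.3534
  S=s: p=0.3500, H(T|S=s) = 0.1872
  S=t: p=0.3500, H(T|S=t) = 0.8981
Weighted sum = 0.486 bits.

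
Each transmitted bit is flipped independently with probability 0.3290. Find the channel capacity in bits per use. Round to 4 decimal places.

Binary symmetric channel: C = 1 − h₂(ε) where h₂ is the binary entropy function.
h₂(0.3290) = −0.3290·log₂0.3290 − 0.6710·log₂0.6710 = 0.9139.
C = 1 − 0.9139 = 0.0861 bits per channel use.

0.0861 bits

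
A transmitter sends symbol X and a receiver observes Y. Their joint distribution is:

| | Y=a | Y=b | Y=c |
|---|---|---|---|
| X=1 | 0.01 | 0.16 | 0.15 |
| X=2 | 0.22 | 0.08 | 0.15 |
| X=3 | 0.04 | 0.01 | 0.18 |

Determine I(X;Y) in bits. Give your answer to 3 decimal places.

Marginals: p(X) = (0.3200, 0.4500, 0.2300), p(Y) = (0.2700, 0.2500, 0.4800).
I(X;Y) = H(X) + H(Y) − H(X,Y).
H(X) = 1.5321, H(Y) = 1.5183, H(X,Y) = 2.7801.
I(X;Y) = 1.5321 + 1.5183 − 2.7801 = 0.270 bits.

0.270 bits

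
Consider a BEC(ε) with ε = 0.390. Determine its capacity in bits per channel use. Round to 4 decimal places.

0.6100 bits

Binary erasure channel: capacity C = 1 − ε.
C = 1 − 0.390 = 0.6100 bits per channel use.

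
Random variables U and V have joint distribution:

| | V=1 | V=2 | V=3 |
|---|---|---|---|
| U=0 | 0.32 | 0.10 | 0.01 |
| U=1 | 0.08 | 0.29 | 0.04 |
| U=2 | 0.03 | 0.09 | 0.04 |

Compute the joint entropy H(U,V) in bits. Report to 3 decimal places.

2.570 bits

H(U,V) = −Σ p(x,y)·log₂ p(x,y) over all 9 cells.
  cell (0,1): −0.32·log₂0.32 = 0.5260
  cell (0,2): −0.10·log₂0.10 = 0.3322
  cell (0,3): −0.01·log₂0.01 = 0.0664
  cell (1,1): −0.08·log₂0.08 = 0.2915
  cell (1,2): −0.29·log₂0.29 = 0.5179
  cell (1,3): −0.04·log₂0.04 = 0.1858
  cell (2,1): −0.03·log₂0.03 = 0.1518
  cell (2,2): −0.09·log₂0.09 = 0.3127
  cell (2,3): −0.04·log₂0.04 = 0.1858
Sum = 2.570 bits.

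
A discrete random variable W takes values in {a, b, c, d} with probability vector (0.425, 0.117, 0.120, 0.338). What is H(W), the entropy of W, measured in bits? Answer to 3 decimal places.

1.783 bits

H(W) = −Σ p·log₂ p.
  −(0.425)·log₂(0.425) = 0.5246
  −(0.117)·log₂(0.117) = 0.3622
  −(0.120)·log₂(0.120) = 0.3671
  −(0.338)·log₂(0.338) = 0.5289
Sum: 0.5246 + 0.3622 + 0.3671 + 0.5289 = 1.783 bits.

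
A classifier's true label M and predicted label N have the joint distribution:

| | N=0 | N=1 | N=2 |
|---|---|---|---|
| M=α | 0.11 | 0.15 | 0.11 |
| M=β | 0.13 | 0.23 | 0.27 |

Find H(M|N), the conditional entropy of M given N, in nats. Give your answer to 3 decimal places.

Marginals: p(M) = (0.3700, 0.6300), p(N) = (0.2400, 0.3800, 0.3800).
H(M|N) = Σ p(N) · H(M|N=·).
  N=0: p=0.2400, H(M|N=0) = 0.6897
  N=1: p=0.3800, H(M|N=1) = 0.6708
  N=2: p=0.3800, H(M|N=2) = 0.6017
Weighted sum = 0.649 nats.

0.649 nats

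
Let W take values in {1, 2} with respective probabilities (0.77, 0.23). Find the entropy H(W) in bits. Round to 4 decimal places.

H(W) = −Σ p·log₂ p.
  −(0.77)·log₂(0.77) = 0.29034
  −(0.23)·log₂(0.23) = 0.48767
Sum: 0.29034 + 0.48767 = 0.7780 bits.

0.7780 bits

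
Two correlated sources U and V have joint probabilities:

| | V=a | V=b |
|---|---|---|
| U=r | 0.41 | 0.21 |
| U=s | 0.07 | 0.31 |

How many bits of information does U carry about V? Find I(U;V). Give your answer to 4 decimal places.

0.1643 bits

Marginals: p(U) = (0.6200, 0.3800), p(V) = (0.4800, 0.5200).
I(U;V) = Σ p(x,y)·log₂[p(x,y)/(p(x)p(y))].
  (r,a): 0.41·log₂(1.3777) = 0.18952
  (r,b): 0.21·log₂(0.6514) = -0.12988
  (s,a): 0.07·log₂(0.3838) = -0.09672
  (s,b): 0.31·log₂(1.5688) = 0.20140
Sum = 0.1643 bits.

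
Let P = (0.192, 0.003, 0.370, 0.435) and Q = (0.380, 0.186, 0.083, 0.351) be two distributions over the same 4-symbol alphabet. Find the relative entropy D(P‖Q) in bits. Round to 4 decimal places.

D(P‖Q) = Σ p·log₂(p/q).
  0.192·log₂(0.192/0.380) = -0.18910
  0.003·log₂(0.003/0.186) = -0.01786
  0.370·log₂(0.370/0.083) = 0.79785
  0.435·log₂(0.435/0.351) = 0.13465
D(P‖Q) = 0.7255 bits.

0.7255 bits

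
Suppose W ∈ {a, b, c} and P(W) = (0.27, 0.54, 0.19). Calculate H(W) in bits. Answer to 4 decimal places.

1.4453 bits

H(W) = −Σ p·log₂ p.
  −(0.27)·log₂(0.27) = 0.51002
  −(0.54)·log₂(0.54) = 0.48004
  −(0.19)·log₂(0.19) = 0.45523
Sum: 0.51002 + 0.48004 + 0.45523 = 1.4453 bits.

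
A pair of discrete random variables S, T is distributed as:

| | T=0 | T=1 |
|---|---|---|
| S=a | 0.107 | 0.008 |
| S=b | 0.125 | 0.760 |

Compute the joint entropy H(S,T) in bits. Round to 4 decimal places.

1.0766 bits

H(S,T) = −Σ p(x,y)·log₂ p(x,y) over all 4 cells.
  cell (a,0): −0.107·log₂0.107 = 0.34500
  cell (a,1): −0.008·log₂0.008 = 0.05573
  cell (b,0): −0.125·log₂0.125 = 0.37500
  cell (b,1): −0.760·log₂0.760 = 0.30091
Sum = 1.0766 bits.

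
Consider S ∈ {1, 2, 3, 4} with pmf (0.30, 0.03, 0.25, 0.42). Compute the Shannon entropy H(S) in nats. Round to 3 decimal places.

1.177 nats

H(S) = −Σ p·ln p.
  −(0.30)·ln(0.30) = 0.3612
  −(0.03)·ln(0.03) = 0.1052
  −(0.25)·ln(0.25) = 0.3466
  −(0.42)·ln(0.42) = 0.3644
Sum: 0.3612 + 0.1052 + 0.3466 + 0.3644 = 1.177 nats.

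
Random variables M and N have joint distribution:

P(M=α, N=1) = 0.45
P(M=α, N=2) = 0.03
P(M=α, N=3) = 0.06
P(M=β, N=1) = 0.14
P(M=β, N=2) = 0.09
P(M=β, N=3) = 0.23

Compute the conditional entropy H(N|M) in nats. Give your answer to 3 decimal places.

0.773 nats

Chain rule: H(N|M) = H(M,N) − H(M).
Marginals: p(M) = (0.5400, 0.4600), p(N) = (0.5900, 0.1200, 0.2900).
H(M,N) = 1.4633 nats; H(M) = 0.6899 nats.
H(N|M) = 1.4633 − 0.6899 = 0.773 nats.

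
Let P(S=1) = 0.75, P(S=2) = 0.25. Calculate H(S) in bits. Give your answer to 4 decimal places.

H(S) = −Σ p·log₂ p.
  −(0.75)·log₂(0.75) = 0.31128
  −(0.25)·log₂(0.25) = 0.50000
Sum: 0.31128 + 0.50000 = 0.8113 bits.

0.8113 bits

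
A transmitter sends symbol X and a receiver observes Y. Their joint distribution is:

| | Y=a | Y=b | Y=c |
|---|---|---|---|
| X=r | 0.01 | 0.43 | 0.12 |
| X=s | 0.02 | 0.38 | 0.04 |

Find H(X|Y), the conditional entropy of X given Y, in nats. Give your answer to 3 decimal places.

Marginals: p(X) = (0.5600, 0.4400), p(Y) = (0.0300, 0.8100, 0.1600).
H(X|Y) = Σ p(Y) · H(X|Y=·).
  Y=a: p=0.0300, H(X|Y=a) = 0.6365
  Y=b: p=0.8100, H(X|Y=b) = 0.6912
  Y=c: p=0.1600, H(X|Y=c) = 0.5623
Weighted sum = 0.669 nats.

0.669 nats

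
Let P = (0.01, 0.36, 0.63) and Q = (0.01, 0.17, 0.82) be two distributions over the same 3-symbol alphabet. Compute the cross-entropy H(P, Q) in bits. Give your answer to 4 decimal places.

H(P,Q) = −Σ p·log₂ q.
  −0.01·log₂(0.01) = 0.06644
  −0.36·log₂(0.17) = 0.92030
  −0.63·log₂(0.82) = 0.18037
H(P,Q) = 1.1671 bits.

1.1671 bits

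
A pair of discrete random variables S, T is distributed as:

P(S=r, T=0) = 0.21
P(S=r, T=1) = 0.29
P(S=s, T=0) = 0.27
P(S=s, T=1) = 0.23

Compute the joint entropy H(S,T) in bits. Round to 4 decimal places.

1.9884 bits

H(S,T) = −Σ p(x,y)·log₂ p(x,y) over all 4 cells.
  cell (r,0): −0.21·log₂0.21 = 0.47282
  cell (r,1): −0.29·log₂0.29 = 0.51790
  cell (s,0): −0.27·log₂0.27 = 0.51002
  cell (s,1): −0.23·log₂0.23 = 0.48767
Sum = 1.9884 bits.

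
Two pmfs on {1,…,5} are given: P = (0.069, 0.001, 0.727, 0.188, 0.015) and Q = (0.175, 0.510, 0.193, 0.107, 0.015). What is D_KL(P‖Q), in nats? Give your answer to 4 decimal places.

D(P‖Q) = Σ p·ln(p/q).
  0.069·ln(0.069/0.175) = -0.06422
  0.001·ln(0.001/0.510) = -0.00623
  0.727·ln(0.727/0.193) = 0.96417
  0.188·ln(0.188/0.107) = 0.10596
  0.015·ln(0.015/0.015) = 0.00000
D(P‖Q) = 0.9997 nats.

0.9997 nats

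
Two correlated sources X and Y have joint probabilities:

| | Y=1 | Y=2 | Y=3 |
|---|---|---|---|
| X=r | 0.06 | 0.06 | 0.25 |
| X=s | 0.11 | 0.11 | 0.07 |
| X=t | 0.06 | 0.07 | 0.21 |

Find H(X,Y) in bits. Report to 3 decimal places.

H(X,Y) = −Σ p(x,y)·log₂ p(x,y) over all 9 cells.
  cell (r,1): −0.06·log₂0.06 = 0.2435
  cell (r,2): −0.06·log₂0.06 = 0.2435
  cell (r,3): −0.25·log₂0.25 = 0.5000
  cell (s,1): −0.11·log₂0.11 = 0.3503
  cell (s,2): −0.11·log₂0.11 = 0.3503
  cell (s,3): −0.07·log₂0.07 = 0.2686
  cell (t,1): −0.06·log₂0.06 = 0.2435
  cell (t,2): −0.07·log₂0.07 = 0.2686
  cell (t,3): −0.21·log₂0.21 = 0.4728
Sum = 2.941 bits.

2.941 bits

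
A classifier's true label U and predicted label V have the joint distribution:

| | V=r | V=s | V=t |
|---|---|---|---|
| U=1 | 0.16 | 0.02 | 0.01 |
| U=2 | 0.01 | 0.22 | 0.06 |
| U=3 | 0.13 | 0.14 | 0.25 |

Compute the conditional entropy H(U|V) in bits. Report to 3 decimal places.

1.095 bits

Marginals: p(U) = (0.1900, 0.2900, 0.5200), p(V) = (0.3000, 0.3800, 0.3200).
H(U|V) = Σ p(V) · H(U|V=·).
  V=r: p=0.3000, H(U|V=r) = 1.1700
  V=s: p=0.3800, H(U|V=s) = 1.2108
  V=t: p=0.3200, H(U|V=t) = 0.8873
Weighted sum = 1.095 bits.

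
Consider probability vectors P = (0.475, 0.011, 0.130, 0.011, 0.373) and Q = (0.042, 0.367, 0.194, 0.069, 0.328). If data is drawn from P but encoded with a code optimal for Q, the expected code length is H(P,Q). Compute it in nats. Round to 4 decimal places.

H(P,Q) = −Σ p·ln q.
  −0.475·ln(0.042) = 1.50579
  −0.011·ln(0.367) = 0.01103
  −0.130·ln(0.194) = 0.21319
  −0.011·ln(0.069) = 0.02941
  −0.373·ln(0.328) = 0.41580
H(P,Q) = 2.1752 nats.

2.1752 nats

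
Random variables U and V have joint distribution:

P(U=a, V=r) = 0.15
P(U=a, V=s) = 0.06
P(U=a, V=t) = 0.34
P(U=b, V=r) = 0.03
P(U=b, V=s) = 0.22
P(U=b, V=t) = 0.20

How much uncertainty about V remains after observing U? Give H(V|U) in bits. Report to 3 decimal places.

Chain rule: H(V|U) = H(U,V) − H(U).
Marginals: p(U) = (0.5500, 0.4500), p(V) = (0.1800, 0.2800, 0.5400).
H(U,V) = 2.2800 bits; H(U) = 0.9928 bits.
H(V|U) = 2.2800 − 0.9928 = 1.287 bits.

1.287 bits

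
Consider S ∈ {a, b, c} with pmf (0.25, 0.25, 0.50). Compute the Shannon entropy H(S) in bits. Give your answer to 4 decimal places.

H(S) = −Σ p·log₂ p.
  −(0.25)·log₂(0.25) = 0.50000
  −(0.25)·log₂(0.25) = 0.50000
  −(0.50)·log₂(0.50) = 0.50000
Sum: 0.50000 + 0.50000 + 0.50000 = 1.5000 bits.

1.5000 bits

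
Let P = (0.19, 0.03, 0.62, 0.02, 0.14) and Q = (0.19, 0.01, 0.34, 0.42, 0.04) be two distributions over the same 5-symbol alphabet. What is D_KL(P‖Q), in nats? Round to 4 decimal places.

0.5199 nats

D(P‖Q) = Σ p·ln(p/q).
  0.19·ln(0.19/0.19) = 0.00000
  0.03·ln(0.03/0.01) = 0.03296
  0.62·ln(0.62/0.34) = 0.37248
  0.02·ln(0.02/0.42) = -0.06089
  0.14·ln(0.14/0.04) = 0.17539
D(P‖Q) = 0.5199 nats.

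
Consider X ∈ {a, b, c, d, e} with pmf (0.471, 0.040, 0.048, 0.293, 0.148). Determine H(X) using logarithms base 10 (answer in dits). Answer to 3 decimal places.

0.552 dits

H(X) = −Σ p·log₁₀ p.
  −(0.471)·log₁₀(0.471) = 0.1540
  −(0.040)·log₁₀(0.040) = 0.0559
  −(0.048)·log₁₀(0.048) = 0.0633
  −(0.293)·log₁₀(0.293) = 0.1562
  −(0.148)·log₁₀(0.148) = 0.1228
Sum: 0.1540 + 0.0559 + 0.0633 + 0.1562 + 0.1228 = 0.552 dits.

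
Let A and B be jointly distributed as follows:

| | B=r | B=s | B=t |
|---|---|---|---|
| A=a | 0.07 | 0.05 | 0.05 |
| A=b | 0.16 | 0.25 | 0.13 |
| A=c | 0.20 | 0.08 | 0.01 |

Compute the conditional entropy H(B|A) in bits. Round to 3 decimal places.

Chain rule: H(B|A) = H(A,B) − H(A).
Marginals: p(A) = (0.1700, 0.5400, 0.2900), p(B) = (0.4300, 0.3800, 0.1900).
H(A,B) = 2.8287 bits; H(A) = 1.4325 bits.
H(B|A) = 2.8287 − 1.4325 = 1.396 bits.

1.396 bits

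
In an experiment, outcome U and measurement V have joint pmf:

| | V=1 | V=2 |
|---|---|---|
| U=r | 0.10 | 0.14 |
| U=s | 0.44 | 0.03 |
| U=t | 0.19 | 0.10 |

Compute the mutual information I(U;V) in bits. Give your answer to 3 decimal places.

Marginals: p(U) = (0.2400, 0.4700, 0.2900), p(V) = (0.7300, 0.2700).
I(U;V) = Σ p(x,y)·log₂[p(x,y)/(p(x)p(y))].
  (r,1): 0.10·log₂(0.5708) = -0.0809
  (r,2): 0.14·log₂(2.1605) = 0.1556
  (s,1): 0.44·log₂(1.2824) = 0.1579
  (s,2): 0.03·log₂(0.2364) = -0.0624
  (t,1): 0.19·log₂(0.8975) = -0.0296
  (t,2): 0.10·log₂(1.2771) = 0.0353
Sum = 0.176 bits.

0.176 bits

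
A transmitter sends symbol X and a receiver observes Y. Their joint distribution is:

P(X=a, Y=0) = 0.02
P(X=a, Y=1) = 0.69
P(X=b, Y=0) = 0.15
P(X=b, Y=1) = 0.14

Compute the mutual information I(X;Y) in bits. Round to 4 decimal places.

0.2365 bits

Marginals: p(X) = (0.7100, 0.2900), p(Y) = (0.1700, 0.8300).
I(X;Y) = H(X) + H(Y) − H(X,Y).
H(X) = 0.8687, H(Y) = 0.6577, H(X,Y) = 1.2899.
I(X;Y) = 0.8687 + 0.6577 − 1.2899 = 0.2365 bits.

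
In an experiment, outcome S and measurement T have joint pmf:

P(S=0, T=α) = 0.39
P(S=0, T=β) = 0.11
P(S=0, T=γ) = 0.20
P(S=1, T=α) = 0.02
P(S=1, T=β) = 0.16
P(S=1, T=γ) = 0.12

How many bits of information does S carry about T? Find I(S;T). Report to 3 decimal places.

0.197 bits

Marginals: p(S) = (0.7000, 0.3000), p(T) = (0.4100, 0.2700, 0.3200).
I(S;T) = H(S) + H(T) − H(S,T).
H(S) = 0.8813, H(T) = 1.5634, H(S,T) = 2.2474.
I(S;T) = 0.8813 + 1.5634 − 2.2474 = 0.197 bits.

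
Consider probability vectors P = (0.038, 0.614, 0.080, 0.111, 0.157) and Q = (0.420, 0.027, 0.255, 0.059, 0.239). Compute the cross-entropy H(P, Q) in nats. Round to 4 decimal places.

2.8989 nats

H(P,Q) = −Σ p·ln q.
  −0.038·ln(0.420) = 0.03297
  −0.614·ln(0.027) = 2.21772
  −0.080·ln(0.255) = 0.10932
  −0.111·ln(0.059) = 0.31415
  −0.157·ln(0.239) = 0.22471
H(P,Q) = 2.8989 nats.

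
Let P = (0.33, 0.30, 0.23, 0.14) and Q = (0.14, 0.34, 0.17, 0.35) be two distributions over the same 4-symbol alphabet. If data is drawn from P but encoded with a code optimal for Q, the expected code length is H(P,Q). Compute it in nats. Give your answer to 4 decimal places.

H(P,Q) = −Σ p·ln q.
  −0.33·ln(0.14) = 0.64882
  −0.30·ln(0.34) = 0.32364
  −0.23·ln(0.17) = 0.40755
  −0.14·ln(0.35) = 0.14698
H(P,Q) = 1.5270 nats.

1.5270 nats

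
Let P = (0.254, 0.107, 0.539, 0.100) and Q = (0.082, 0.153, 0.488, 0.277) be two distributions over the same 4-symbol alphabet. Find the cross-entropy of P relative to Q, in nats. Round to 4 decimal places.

H(P,Q) = −Σ p·ln q.
  −0.254·ln(0.082) = 0.63526
  −0.107·ln(0.153) = 0.20087
  −0.539·ln(0.488) = 0.38670
  −0.100·ln(0.277) = 0.12837
H(P,Q) = 1.3512 nats.

1.3512 nats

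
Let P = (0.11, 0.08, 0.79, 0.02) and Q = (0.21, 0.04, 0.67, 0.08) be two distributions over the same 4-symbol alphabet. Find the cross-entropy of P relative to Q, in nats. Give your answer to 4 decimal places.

H(P,Q) = −Σ p·ln q.
  −0.11·ln(0.21) = 0.17167
  −0.08·ln(0.04) = 0.25751
  −0.79·ln(0.67) = 0.31638
  −0.02·ln(0.08) = 0.05051
H(P,Q) = 0.7961 nats.

0.7961 nats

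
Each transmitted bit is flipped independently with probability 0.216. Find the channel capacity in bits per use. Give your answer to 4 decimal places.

0.2472 bits

Binary symmetric channel: C = 1 − h₂(ε) where h₂ is the binary entropy function.
h₂(0.216) = −0.216·log₂0.216 − 0.784·log₂0.784 = 0.7528.
C = 1 − 0.7528 = 0.2472 bits per channel use.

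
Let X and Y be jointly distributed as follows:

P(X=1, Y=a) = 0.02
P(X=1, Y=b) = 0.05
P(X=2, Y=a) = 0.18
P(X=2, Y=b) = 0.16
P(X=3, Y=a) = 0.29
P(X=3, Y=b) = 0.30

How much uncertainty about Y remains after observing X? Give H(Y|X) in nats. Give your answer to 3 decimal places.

0.686 nats

Marginals: p(X) = (0.0700, 0.3400, 0.5900), p(Y) = (0.4900, 0.5100).
H(Y|X) = Σ p(X) · H(Y|X=·).
  X=1: p=0.0700, H(Y|X=1) = 0.5983
  X=2: p=0.3400, H(Y|X=2) = 0.6914
  X=3: p=0.5900, H(Y|X=3) = 0.6930
Weighted sum = 0.686 nats.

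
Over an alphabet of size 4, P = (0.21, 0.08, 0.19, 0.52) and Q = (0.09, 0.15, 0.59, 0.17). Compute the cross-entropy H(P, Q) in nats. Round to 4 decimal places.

H(P,Q) = −Σ p·ln q.
  −0.21·ln(0.09) = 0.50567
  −0.08·ln(0.15) = 0.15177
  −0.19·ln(0.59) = 0.10025
  −0.52·ln(0.17) = 0.92142
H(P,Q) = 1.6791 nats.

1.6791 nats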